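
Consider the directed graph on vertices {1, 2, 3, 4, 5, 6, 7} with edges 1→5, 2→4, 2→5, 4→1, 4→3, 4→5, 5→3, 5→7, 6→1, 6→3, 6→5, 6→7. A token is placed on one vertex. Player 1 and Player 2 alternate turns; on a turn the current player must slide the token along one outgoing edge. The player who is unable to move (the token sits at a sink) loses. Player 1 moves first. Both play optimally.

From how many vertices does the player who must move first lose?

Build the W/L table. Terminal = L. A non-terminal position is W if it has a move to some L; otherwise it is L.
Every edge goes from a vertex to one that appears earlier in the order 3, 7, 5, 1, 4, 2, 6, so processing vertices in that order labels each vertex after all of its successors.
3: no outgoing edge → L
7: no outgoing edge → L
5: can move to 7, which is L ⇒ W
1: the only move is to 5(W), a W ⇒ L
4: can move to 1, which is L ⇒ W
2: moves to 4(W), 5(W); every one is W ⇒ L
6: can move to 1, which is L ⇒ W
The L vertices are 1, 2, 3, 7; that is 4 in all.

4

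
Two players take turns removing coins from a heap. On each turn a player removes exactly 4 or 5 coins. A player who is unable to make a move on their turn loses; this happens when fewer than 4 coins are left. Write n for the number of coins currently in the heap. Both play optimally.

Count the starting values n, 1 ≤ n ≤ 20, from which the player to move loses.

10

Classify positions by backward induction: terminal positions (no move available) are L. From any other position, the mover wins iff some move reaches an L.
n=0: no move → L
n=1: no move → L
n=2: no move → L
n=3: no move → L
n=4: can move to 0, which is L ⇒ W
n=5: can move to 1, which is L ⇒ W
n=6: can move to 2, which is L ⇒ W
n=7: can move to 3, which is L ⇒ W
n=8: can move to 3, which is L ⇒ W
n=9: moves to 5(W), 4(W); every one is W ⇒ L
n=10: moves to 6(W), 5(W); every one is W ⇒ L
n=11: moves to 7(W), 6(W); every one is W ⇒ L
n=12: moves to 8(W), 7(W); every one is W ⇒ L
n=13: can move to 9, which is L ⇒ W
n=14: can move to 10, which is L ⇒ W
n=15: can move to 11, which is L ⇒ W
n=16: can move to 12, which is L ⇒ W
n=17: can move to 12, which is L ⇒ W
n=18: moves to 14(W), 13(W); every one is W ⇒ L
n=19: moves to 15(W), 14(W); every one is W ⇒ L
n=20: moves to 16(W), 15(W); every one is W ⇒ L
L entries with 1 ≤ n ≤ 20 (n=0 is outside the asked range and is not counted): n = 1, 2, 3, 9, 10, 11, 12, 18, 19, 20; that makes 10.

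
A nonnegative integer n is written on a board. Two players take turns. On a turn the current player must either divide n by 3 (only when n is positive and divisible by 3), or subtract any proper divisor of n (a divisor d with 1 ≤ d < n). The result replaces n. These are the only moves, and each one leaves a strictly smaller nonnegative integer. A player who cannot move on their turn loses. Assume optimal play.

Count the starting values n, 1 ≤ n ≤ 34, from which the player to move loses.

Classify positions by backward induction: terminal positions (no move available) are L. From any other position, the mover wins iff some move reaches an L.
n=0: no move → L
n=1: no move → L
n=2: reaches L-position 1 → W
n=3: reaches L-position 1 → W
n=4: only reaches 2(W), 3(W), all W → L
n=5: reaches L-position 4 → W
n=6: reaches L-position 4 → W
n=7: only reaches 6(W), which is W → L
n=8: reaches L-position 4 → W
n=9: only reaches 3(W), 6(W), 8(W), all W → L
n=10: reaches L-position 9 → W
n=11: only reaches 10(W), which is W → L
n=12: reaches L-position 4 → W
n=13: only reaches 12(W), which is W → L
n=14: reaches L-position 7 → W
n=15: only reaches 5(W), 10(W), 12(W), 14(W), all W → L
n=16: reaches L-position 15 → W
n=17: only reaches 16(W), which is W → L
n=18: reaches L-position 9 → W
n=19: only reaches 18(W), which is W → L
n=20: reaches L-position 15 → W
n=21: reaches L-position 7 → W
n=22: reaches L-position 11 → W
n=23: only reaches 22(W), which is W → L
n=24: reaches L-position 23 → W
n=25: only reaches 20(W), 24(W), all W → L
n=26: reaches L-position 13 → W
n=27: reaches L-position 9 → W
n=28: only reaches 14(W), 21(W), 24(W), 26(W), 27(W), all W → L
n=29: reaches L-position 28 → W
n=30: reaches L-position 15 → W
n=31: only reaches 30(W), which is W → L
n=32: reaches L-position 28 → W
n=33: reaches L-position 11 → W
n=34: reaches L-position 17 → W
L entries with 1 ≤ n ≤ 34 (n=0 is outside the asked range and is not counted): n = 1, 4, 7, 9, 11, 13, 15, 17, 19, 23, 25, 28, 31; that makes 13.

13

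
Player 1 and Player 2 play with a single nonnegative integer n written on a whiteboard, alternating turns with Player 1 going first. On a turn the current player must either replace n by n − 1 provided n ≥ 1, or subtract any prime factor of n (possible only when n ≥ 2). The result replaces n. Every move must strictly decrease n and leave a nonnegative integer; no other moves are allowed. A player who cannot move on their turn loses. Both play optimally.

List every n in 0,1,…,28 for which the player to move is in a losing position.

0, 4, 8, 12, 16, 20, 24, 28

Classify positions by backward induction: terminal positions (no move available) are L. From any other position, the mover wins iff some move reaches an L.
n=0: no move → L
n=1: can move to 0, which is L ⇒ W
n=2: can move to 0, which is L ⇒ W
n=3: can move to 0, which is L ⇒ W
n=4: moves to 2(W), 3(W); every one is W ⇒ L
n=5: can move to 0, which is L ⇒ W
n=6: can move to 4, which is L ⇒ W
n=7: can move to 0, which is L ⇒ W
n=8: moves to 6(W), 7(W); every one is W ⇒ L
n=9: can move to 8, which is L ⇒ W
n=10: can move to 8, which is L ⇒ W
n=11: can move to 0, which is L ⇒ W
n=12: moves to 9(W), 10(W), 11(W); every one is W ⇒ L
n=13: can move to 0, which is L ⇒ W
n=14: can move to 12, which is L ⇒ W
n=15: can move to 12, which is L ⇒ W
n=16: moves to 14(W), 15(W); every one is W ⇒ L
n=17: can move to 0, which is L ⇒ W
n=18: can move to 16, which is L ⇒ W
n=19: can move to 0, which is L ⇒ W
n=20: moves to 15(W), 18(W), 19(W); every one is W ⇒ L
n=21: can move to 20, which is L ⇒ W
n=22: can move to 20, which is L ⇒ W
n=23: can move to 0, which is L ⇒ W
n=24: moves to 21(W), 22(W), 23(W); every one is W ⇒ L
n=25: can move to 20, which is L ⇒ W
n=26: can move to 24, which is L ⇒ W
n=27: can move to 24, which is L ⇒ W
n=28: moves to 21(W), 26(W), 27(W); every one is W ⇒ L
Reading off the rows marked L gives the requested list; there are 8 such values of n.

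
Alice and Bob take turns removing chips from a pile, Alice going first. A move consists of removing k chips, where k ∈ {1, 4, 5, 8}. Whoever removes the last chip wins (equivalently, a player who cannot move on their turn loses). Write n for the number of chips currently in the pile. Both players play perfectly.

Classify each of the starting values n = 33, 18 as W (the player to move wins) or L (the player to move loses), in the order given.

Label each position W (a win for the player to move) or L (a loss). A position with no legal move is L; any other position is W exactly when some move reaches an L, and L when every move reaches a W.
n=0: no move → L
n=1: W (go to 0, an L position)
n=2: L (sole option 1(W) is W)
n=3: W (go to 2, an L position)
n=4: W (go to 0, an L position)
n=5: W (go to 0, an L position)
n=6: W (go to 2, an L position)
n=7: W (go to 2, an L position)
n=8: W (go to 0, an L position)
n=9: L (options 8(W), 5(W), 4(W), 1(W) are all W)
n=10: W (go to 9, an L position)
n=11: L (options 10(W), 7(W), 6(W), 3(W) are all W)
n=12: W (go to 11, an L position)
n=13: W (go to 9, an L position)
n=14: W (go to 9, an L position)
n=15: W (go to 11, an L position)
n=16: W (go to 11, an L position)
n=17: W (go to 9, an L position)
n=18: L (options 17(W), 14(W), 13(W), 10(W) are all W)
n=19: W (go to 18, an L position)
n=20: L (options 19(W), 16(W), 15(W), 12(W) are all W)
n=21: W (go to 20, an L position)
n=22: W (go to 18, an L position)
n=23: W (go to 18, an L position)
n=24: W (go to 20, an L position)
n=25: W (go to 20, an L position)
n=26: W (go to 18, an L position)
n=27: L (options 26(W), 23(W), 22(W), 19(W) are all W)
n=28: W (go to 27, an L position)
n=29: L (options 28(W), 25(W), 24(W), 21(W) are all W)
n=30: W (go to 29, an L position)
n=31: W (go to 27, an L position)
n=32: W (go to 27, an L position)
n=33: W (go to 29, an L position)

33: W, 18: L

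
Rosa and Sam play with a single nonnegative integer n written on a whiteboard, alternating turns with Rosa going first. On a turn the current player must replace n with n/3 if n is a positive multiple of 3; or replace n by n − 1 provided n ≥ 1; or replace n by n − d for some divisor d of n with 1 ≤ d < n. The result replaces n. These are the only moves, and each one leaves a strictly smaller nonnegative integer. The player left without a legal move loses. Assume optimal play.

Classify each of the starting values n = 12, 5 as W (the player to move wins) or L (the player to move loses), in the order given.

Build the W/L table. Terminal = L. A non-terminal position is W if it has a move to some L; otherwise it is L.
n=0: no move → L
n=1: can move to 0, which is L ⇒ W
n=2: the only move is to 1(W), a W ⇒ L
n=3: can move to 2, which is L ⇒ W
n=4: can move to 2, which is L ⇒ W
n=5: the only move is to 4(W), a W ⇒ L
n=6: can move to 2, which is L ⇒ W
n=7: the only move is to 6(W), a W ⇒ L
n=8: can move to 7, which is L ⇒ W
n=9: moves to 3(W), 6(W), 8(W); every one is W ⇒ L
n=10: can move to 5, which is L ⇒ W
n=11: the only move is to 10(W), a W ⇒ L
n=12: can move to 9, which is L ⇒ W

12: W, 5: L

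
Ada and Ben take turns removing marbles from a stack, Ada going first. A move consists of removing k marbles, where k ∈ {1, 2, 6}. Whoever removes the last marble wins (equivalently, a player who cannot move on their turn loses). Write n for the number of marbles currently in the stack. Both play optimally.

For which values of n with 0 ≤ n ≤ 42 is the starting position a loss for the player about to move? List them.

0, 3, 7, 10, 14, 17, 21, 24, 28, 31, 35, 38, 42

Build the W/L table. Terminal = L. A non-terminal position is W if it has a move to some L; otherwise it is L.
n=0: no move → L
n=1: can move to 0, which is L ⇒ W
n=2: can move to 0, which is L ⇒ W
n=3: moves to 2(W), 1(W); every one is W ⇒ L
n=4: can move to 3, which is L ⇒ W
n=5: can move to 3, which is L ⇒ W
n=6: can move to 0, which is L ⇒ W
n=7: moves to 6(W), 5(W), 1(W); every one is W ⇒ L
n=8: can move to 7, which is L ⇒ W
n=9: can move to 7, which is L ⇒ W
n=10: moves to 9(W), 8(W), 4(W); every one is W ⇒ L
n=11: can move to 10, which is L ⇒ W
n=12: can move to 10, which is L ⇒ W
n=13: can move to 7, which is L ⇒ W
n=14: moves to 13(W), 12(W), 8(W); every one is W ⇒ L
n=15: can move to 14, which is L ⇒ W
n=16: can move to 14, which is L ⇒ W
n=17: moves to 16(W), 15(W), 11(W); every one is W ⇒ L
n=18: can move to 17, which is L ⇒ W
n=19: can move to 17, which is L ⇒ W
n=20: can move to 14, which is L ⇒ W
n=21: moves to 20(W), 19(W), 15(W); every one is W ⇒ L
n=22: can move to 21, which is L ⇒ W
n=23: can move to 21, which is L ⇒ W
n=24: moves to 23(W), 22(W), 18(W); every one is W ⇒ L
n=25: can move to 24, which is L ⇒ W
n=26: can move to 24, which is L ⇒ W
n=27: can move to 21, which is L ⇒ W
n=28: moves to 27(W), 26(W), 22(W); every one is W ⇒ L
n=29: can move to 28, which is L ⇒ W
n=30: can move to 28, which is L ⇒ W
n=31: moves to 30(W), 29(W), 25(W); every one is W ⇒ L
n=32: can move to 31, which is L ⇒ W
n=33: can move to 31, which is L ⇒ W
n=34: can move to 28, which is L ⇒ W
n=35: moves to 34(W), 33(W), 29(W); every one is W ⇒ L
n=36: can move to 35, which is L ⇒ W
n=37: can move to 35, which is L ⇒ W
n=38: moves to 37(W), 36(W), 32(W); every one is W ⇒ L
n=39: can move to 38, which is L ⇒ W
n=40: can move to 38, which is L ⇒ W
n=41: can move to 35, which is L ⇒ W
n=42: moves to 41(W), 40(W), 36(W); every one is W ⇒ L
The losing starting values of n are exactly the entries labelled L in this table (13 of them).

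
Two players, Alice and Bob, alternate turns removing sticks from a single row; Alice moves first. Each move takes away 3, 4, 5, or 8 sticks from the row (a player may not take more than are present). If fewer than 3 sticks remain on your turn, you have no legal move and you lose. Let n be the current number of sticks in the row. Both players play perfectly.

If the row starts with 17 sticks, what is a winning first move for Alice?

Compute win/loss labels from the base case upward. A position with no move is L. Any other position is W if it can reach an L in one move, else L.
n=0: no move → L
n=1: no move → L
n=2: no move → L
n=3: W (go to 0, an L position)
n=4: W (go to 1, an L position)
n=5: W (go to 2, an L position)
n=6: W (go to 2, an L position)
n=7: W (go to 2, an L position)
n=8: W (go to 0, an L position)
n=9: W (go to 1, an L position)
n=10: W (go to 2, an L position)
n=11: L (options 8(W), 7(W), 6(W), 3(W) are all W)
n=12: L (options 9(W), 8(W), 7(W), 4(W) are all W)
n=13: L (options 10(W), 9(W), 8(W), 5(W) are all W)
n=14: W (go to 11, an L position)
n=15: W (go to 12, an L position)
n=16: W (go to 13, an L position)
n=17: W (go to 13, an L position)
From 17, the L positions reachable in one move are: 13, 12. Any move reaching one of these is winning.

Remove 4, leaving 13.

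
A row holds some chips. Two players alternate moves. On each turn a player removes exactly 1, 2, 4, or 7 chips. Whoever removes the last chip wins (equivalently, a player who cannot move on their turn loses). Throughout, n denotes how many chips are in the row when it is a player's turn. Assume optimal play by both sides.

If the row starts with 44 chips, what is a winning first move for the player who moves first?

Remove 2, leaving 42.

Compute win/loss labels from the base case upward. A position with no move is L. Any other position is W if it can reach an L in one move, else L.
n=0: no move → L
n=1: W (go to 0, an L position)
n=2: W (go to 0, an L position)
n=3: L (options 2(W), 1(W) are all W)
n=4: W (go to 3, an L position)
n=5: W (go to 3, an L position)
n=6: L (options 5(W), 4(W), 2(W) are all W)
n=7: W (go to 6, an L position)
n=8: W (go to 6, an L position)
n=9: L (options 8(W), 7(W), 5(W), 2(W) are all W)
n=10: W (go to 9, an L position)
n=11: W (go to 9, an L position)
n=12: L (options 11(W), 10(W), 8(W), 5(W) are all W)
n=13: W (go to 12, an L position)
n=14: W (go to 12, an L position)
n=15: L (options 14(W), 13(W), 11(W), 8(W) are all W)
n=16: W (go to 15, an L position)
n=17: W (go to 15, an L position)
n=18: L (options 17(W), 16(W), 14(W), 11(W) are all W)
n=19: W (go to 18, an L position)
n=20: W (go to 18, an L position)
n=21: L (options 20(W), 19(W), 17(W), 14(W) are all W)
n=22: W (go to 21, an L position)
n=23: W (go to 21, an L position)
n=24: L (options 23(W), 22(W), 20(W), 17(W) are all W)
n=25: W (go to 24, an L position)
n=26: W (go to 24, an L position)
n=27: L (options 26(W), 25(W), 23(W), 20(W) are all W)
n=28: W (go to 27, an L position)
n=29: W (go to 27, an L position)
n=30: L (options 29(W), 28(W), 26(W), 23(W) are all W)
n=31: W (go to 30, an L position)
n=32: W (go to 30, an L position)
n=33: L (options 32(W), 31(W), 29(W), 26(W) are all W)
n=34: W (go to 33, an L position)
n=35: W (go to 33, an L position)
n=36: L (options 35(W), 34(W), 32(W), 29(W) are all W)
n=37: W (go to 36, an L position)
n=38: W (go to 36, an L position)
n=39: L (options 38(W), 37(W), 35(W), 32(W) are all W)
n=40: W (go to 39, an L position)
n=41: W (go to 39, an L position)
n=42: L (options 41(W), 40(W), 38(W), 35(W) are all W)
n=43: W (go to 42, an L position)
n=44: W (go to 42, an L position)
From 44, the L positions reachable in one move are: 42.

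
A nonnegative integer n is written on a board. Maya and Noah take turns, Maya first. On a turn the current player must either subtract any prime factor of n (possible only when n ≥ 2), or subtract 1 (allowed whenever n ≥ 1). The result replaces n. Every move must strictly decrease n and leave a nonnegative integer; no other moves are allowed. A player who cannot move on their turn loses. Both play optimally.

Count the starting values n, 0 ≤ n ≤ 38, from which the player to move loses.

Classify positions by backward induction: terminal positions (no move available) are L. From any other position, the mover wins iff some move reaches an L.
n=0: no move → L
n=1: →0(L), so W
n=2: →0(L), so W
n=3: →0(L), so W
n=4: →2(W), 3(W) — all W, so L
n=5: →0(L), so W
n=6: →4(L), so W
n=7: →0(L), so W
n=8: →6(W), 7(W) — all W, so L
n=9: →8(L), so W
n=10: →8(L), so W
n=11: →0(L), so W
n=12: →9(W), 10(W), 11(W) — all W, so L
n=13: →0(L), so W
n=14: →12(L), so W
n=15: →12(L), so W
n=16: →14(W), 15(W) — all W, so L
n=17: →0(L), so W
n=18: →16(L), so W
n=19: →0(L), so W
n=20: →15(W), 18(W), 19(W) — all W, so L
n=21: →20(L), so W
n=22: →20(L), so W
n=23: →0(L), so W
n=24: →21(W), 22(W), 23(W) — all W, so L
n=25: →20(L), so W
n=26: →24(L), so W
n=27: →24(L), so W
n=28: →21(W), 26(W), 27(W) — all W, so L
n=29: →0(L), so W
n=30: →28(L), so W
n=31: →0(L), so W
n=32: →30(W), 31(W) — all W, so L
n=33: →32(L), so W
n=34: →32(L), so W
n=35: →28(L), so W
n=36: →33(W), 34(W), 35(W) — all W, so L
n=37: →0(L), so W
n=38: →36(L), so W
L entries with 0 ≤ n ≤ 38: n = 0, 4, 8, 12, 16, 20, 24, 28, 32, 36; that makes 10.

10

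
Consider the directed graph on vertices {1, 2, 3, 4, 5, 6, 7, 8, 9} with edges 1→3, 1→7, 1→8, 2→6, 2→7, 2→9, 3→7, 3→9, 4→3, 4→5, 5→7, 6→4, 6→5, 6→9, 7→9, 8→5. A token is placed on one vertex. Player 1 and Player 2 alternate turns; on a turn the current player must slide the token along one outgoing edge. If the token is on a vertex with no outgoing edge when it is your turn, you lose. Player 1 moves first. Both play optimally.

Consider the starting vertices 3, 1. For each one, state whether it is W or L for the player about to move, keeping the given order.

3: W, 1: L

Use the standard recursion: the mover loses at a terminal position; elsewhere, the mover wins exactly when some move hands the opponent an L position.
Every edge goes from a vertex to one that appears earlier in the order 9, 7, 3, 5, 4, 6, 8, 2, 1, so processing vertices in that order labels each vertex after all of its successors.
9: no outgoing edge → L
7: W (go to 9, an L position)
3: W (go to 9, an L position)
5: L (sole option 7(W) is W)
4: W (go to 5, an L position)
6: W (go to 5, an L position)
8: W (go to 5, an L position)
2: W (go to 9, an L position)
1: L (options 8(W), 3(W), 7(W) are all W)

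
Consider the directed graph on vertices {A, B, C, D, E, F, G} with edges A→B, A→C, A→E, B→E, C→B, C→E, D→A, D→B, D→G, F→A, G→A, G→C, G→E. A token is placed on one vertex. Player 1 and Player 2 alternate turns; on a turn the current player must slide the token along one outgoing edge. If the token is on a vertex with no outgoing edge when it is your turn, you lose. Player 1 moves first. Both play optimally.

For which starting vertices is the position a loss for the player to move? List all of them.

Compute win/loss labels from the base case upward. A position with no move is L. Any other position is W if it can reach an L in one move, else L.
Every edge goes from a vertex to one that appears earlier in the order E, B, C, A, G, D, F, so processing vertices in that order labels each vertex after all of its successors.
E: no outgoing edge → L
B: W (go to E, an L position)
C: W (go to E, an L position)
A: W (go to E, an L position)
G: W (go to E, an L position)
D: L (options G(W), A(W), B(W) are all W)
F: L (sole option A(W) is W)
The losing starting vertices are exactly the entries labelled L in this table (3 of them).

D, E, F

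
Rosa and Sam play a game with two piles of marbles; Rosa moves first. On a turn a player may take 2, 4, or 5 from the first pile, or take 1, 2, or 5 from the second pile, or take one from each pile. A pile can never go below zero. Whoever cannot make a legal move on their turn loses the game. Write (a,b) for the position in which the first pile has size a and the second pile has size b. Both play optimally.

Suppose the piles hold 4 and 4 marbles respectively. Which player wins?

Sam wins.

Classify positions by backward induction: terminal positions (no move available) are L. From any other position, the mover wins iff some move reaches an L.
No move ever increases a pile, so every position that can arise here has a ≤ 4 and b ≤ 4; it is enough to label the cells with 0 ≤ a ≤ 4 and 0 ≤ b ≤ 4.
Every move lowers a or b (never raises either), so fill the grid row by row in increasing a, and left to right within a row: each cell's successors are then already labelled.
      b=0  b=1  b=2  b=3  b=4
a=0:    L    W    W    L    W
a=1:    L    W    W    L    W
a=2:    W    W    L    W    W
a=3:    W    L    W    W    L
a=4:    W    L    W    W    L
Cells with no legal move (terminal, hence L): (0,0), (1,0).
The remaining L cells, each justified by listing all of its moves:
(0,3): L (options (0,2)(W), (0,1)(W) are all W)
(1,3): L (options (1,2)(W), (1,1)(W), (0,2)(W) are all W)
(2,2): L (options (0,2)(W), (2,1)(W), (2,0)(W), (1,1)(W) are all W)
(3,1): L (options (1,1)(W), (3,0)(W), (2,0)(W) are all W)
(3,4): L (options (1,4)(W), (3,3)(W), (3,2)(W), (2,3)(W) are all W)
(4,1): L (options (2,1)(W), (0,1)(W), (4,0)(W), (3,0)(W) are all W)
(4,4): L (options (2,4)(W), (0,4)(W), (4,3)(W), (4,2)(W), (3,3)(W) are all W)
Every other cell has at least one move into one of the L cells above, so it is W.
Every move from (4,4) reaches a W position, so the mover loses.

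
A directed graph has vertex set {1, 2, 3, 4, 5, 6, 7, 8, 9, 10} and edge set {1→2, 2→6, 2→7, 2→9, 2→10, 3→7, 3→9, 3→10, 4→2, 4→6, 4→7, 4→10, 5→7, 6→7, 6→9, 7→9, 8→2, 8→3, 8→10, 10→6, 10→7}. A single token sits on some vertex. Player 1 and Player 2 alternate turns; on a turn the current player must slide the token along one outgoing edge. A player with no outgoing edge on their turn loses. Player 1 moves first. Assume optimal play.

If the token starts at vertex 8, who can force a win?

Build the W/L table. Terminal = L. A non-terminal position is W if it has a move to some L; otherwise it is L.
Every edge goes from a vertex to one that appears earlier in the order 9, 7, 6, 10, 2, 5, 4, 3, 8, 1, so processing vertices in that order labels each vertex after all of its successors.
9: no outgoing edge → L
7: can move to 9, which is L ⇒ W
6: can move to 9, which is L ⇒ W
10: moves to 6(W), 7(W); every one is W ⇒ L
2: can move to 10, which is L ⇒ W
5: the only move is to 7(W), a W ⇒ L
4: can move to 10, which is L ⇒ W
3: can move to 10, which is L ⇒ W
8: can move to 10, which is L ⇒ W
1: the only move is to 2(W), a W ⇒ L
The starting position 8 is W: Player 1 should move to 10, handing over an L position.

Player 1 wins.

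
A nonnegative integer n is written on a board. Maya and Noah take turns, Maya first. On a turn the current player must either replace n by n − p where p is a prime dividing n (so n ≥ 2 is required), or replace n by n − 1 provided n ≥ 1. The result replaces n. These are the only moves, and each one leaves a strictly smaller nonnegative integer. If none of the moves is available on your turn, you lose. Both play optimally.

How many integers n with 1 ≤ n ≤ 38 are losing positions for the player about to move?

Build the W/L table. Terminal = L. A non-terminal position is W if it has a move to some L; otherwise it is L.
n=0: no move → L
n=1: W (go to 0, an L position)
n=2: W (go to 0, an L position)
n=3: W (go to 0, an L position)
n=4: L (options 2(W), 3(W) are all W)
n=5: W (go to 0, an L position)
n=6: W (go to 4, an L position)
n=7: W (go to 0, an L position)
n=8: L (options 6(W), 7(W) are all W)
n=9: W (go to 8, an L position)
n=10: W (go to 8, an L position)
n=11: W (go to 0, an L position)
n=12: L (options 9(W), 10(W), 11(W) are all W)
n=13: W (go to 0, an L position)
n=14: W (go to 12, an L position)
n=15: W (go to 12, an L position)
n=16: L (options 14(W), 15(W) are all W)
n=17: W (go to 0, an L position)
n=18: W (go to 16, an L position)
n=19: W (go to 0, an L position)
n=20: L (options 15(W), 18(W), 19(W) are all W)
n=21: W (go to 20, an L position)
n=22: W (go to 20, an L position)
n=23: W (go to 0, an L position)
n=24: L (options 21(W), 22(W), 23(W) are all W)
n=25: W (go to 20, an L position)
n=26: W (go to 24, an L position)
n=27: W (go to 24, an L position)
n=28: L (options 21(W), 26(W), 27(W) are all W)
n=29: W (go to 0, an L position)
n=30: W (go to 28, an L position)
n=31: W (go to 0, an L position)
n=32: L (options 30(W), 31(W) are all W)
n=33: W (go to 32, an L position)
n=34: W (go to 32, an L position)
n=35: W (go to 28, an L position)
n=36: L (options 33(W), 34(W), 35(W) are all W)
n=37: W (go to 0, an L position)
n=38: W (go to 36, an L position)
L entries with 1 ≤ n ≤ 38 (n=0 is outside the asked range and is not counted): n = 4, 8, 12, 16, 20, 24, 28, 32, 36; that makes 9.

9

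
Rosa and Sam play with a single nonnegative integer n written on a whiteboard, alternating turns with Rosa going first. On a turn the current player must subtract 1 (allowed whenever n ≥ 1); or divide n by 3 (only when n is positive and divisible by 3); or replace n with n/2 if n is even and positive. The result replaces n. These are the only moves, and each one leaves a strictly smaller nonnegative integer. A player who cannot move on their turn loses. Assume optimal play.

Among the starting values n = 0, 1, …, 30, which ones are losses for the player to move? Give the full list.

Build the W/L table. Terminal = L. A non-terminal position is W if it has a move to some L; otherwise it is L.
n=0: no move → L
n=1: reaches L-position 0 → W
n=2: only reaches 1(W), which is W → L
n=3: reaches L-position 2 → W
n=4: reaches L-position 2 → W
n=5: only reaches 4(W), which is W → L
n=6: reaches L-position 2 → W
n=7: only reaches 6(W), which is W → L
n=8: reaches L-position 7 → W
n=9: only reaches 3(W), 8(W), all W → L
n=10: reaches L-position 5 → W
n=11: only reaches 10(W), which is W → L
n=12: reaches L-position 11 → W
n=13: only reaches 12(W), which is W → L
n=14: reaches L-position 7 → W
n=15: reaches L-position 5 → W
n=16: only reaches 8(W), 15(W), all W → L
n=17: reaches L-position 16 → W
n=18: reaches L-position 9 → W
n=19: only reaches 18(W), which is W → L
n=20: reaches L-position 19 → W
n=21: reaches L-position 7 → W
n=22: reaches L-position 11 → W
n=23: only reaches 22(W), which is W → L
n=24: reaches L-position 23 → W
n=25: only reaches 24(W), which is W → L
n=26: reaches L-position 13 → W
n=27: reaches L-position 9 → W
n=28: only reaches 14(W), 27(W), all W → L
n=29: reaches L-position 28 → W
n=30: only reaches 10(W), 15(W), 29(W), all W → L
The losing starting values of n are exactly the entries labelled L in this table (13 of them).

0, 2, 5, 7, 9, 11, 13, 16, 19, 23, 25, 28, 30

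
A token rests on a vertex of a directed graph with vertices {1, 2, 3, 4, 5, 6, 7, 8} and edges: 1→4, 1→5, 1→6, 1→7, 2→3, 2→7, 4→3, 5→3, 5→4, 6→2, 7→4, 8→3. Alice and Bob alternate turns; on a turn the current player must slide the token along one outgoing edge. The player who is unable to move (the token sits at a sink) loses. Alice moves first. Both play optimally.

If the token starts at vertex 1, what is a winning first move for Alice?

Move to 6.

Label each position W (a win for the player to move) or L (a loss). A position with no legal move is L; any other position is W exactly when some move reaches an L, and L when every move reaches a W.
Every edge goes from a vertex to one that appears earlier in the order 3, 8, 4, 7, 5, 2, 6, 1, so processing vertices in that order labels each vertex after all of its successors.
3: no outgoing edge → L
8: reaches L-position 3 → W
4: reaches L-position 3 → W
7: only reaches 4(W), which is W → L
5: reaches L-position 3 → W
2: reaches L-position 7 → W
6: only reaches 2(W), which is W → L
1: reaches L-position 6 → W
From 1, the L positions reachable in one move are: 6, 7. Any move reaching one of these is winning.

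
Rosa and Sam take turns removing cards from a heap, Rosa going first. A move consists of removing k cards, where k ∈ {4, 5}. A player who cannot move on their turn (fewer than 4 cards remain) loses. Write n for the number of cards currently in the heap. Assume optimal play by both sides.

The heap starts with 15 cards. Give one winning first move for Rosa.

Label each position W (a win for the player to move) or L (a loss). A position with no legal move is L; any other position is W exactly when some move reaches an L, and L when every move reaches a W.
n=0: no move → L
n=1: no move → L
n=2: no move → L
n=3: no move → L
n=4: reaches L-position 0 → W
n=5: reaches L-position 1 → W
n=6: reaches L-position 2 → W
n=7: reaches L-position 3 → W
n=8: reaches L-position 3 → W
n=9: only reaches 5(W), 4(W), all W → L
n=10: only reaches 6(W), 5(W), all W → L
n=11: only reaches 7(W), 6(W), all W → L
n=12: only reaches 8(W), 7(W), all W → L
n=13: reaches L-position 9 → W
n=14: reaches L-position 10 → W
n=15: reaches L-position 11 → W
From 15, the L positions reachable in one move are: 11, 10. Any move reaching one of these is winning.

Remove 4, leaving 11.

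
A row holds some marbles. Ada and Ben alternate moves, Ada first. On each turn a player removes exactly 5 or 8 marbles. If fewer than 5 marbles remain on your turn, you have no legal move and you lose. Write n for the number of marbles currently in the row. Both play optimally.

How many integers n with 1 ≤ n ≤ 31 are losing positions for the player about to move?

14

Classify positions by backward induction: terminal positions (no move available) are L. From any other position, the mover wins iff some move reaches an L.
n=0: no move → L
n=1: no move → L
n=2: no move → L
n=3: no move → L
n=4: no move → L
n=5: W (go to 0, an L position)
n=6: W (go to 1, an L position)
n=7: W (go to 2, an L position)
n=8: W (go to 3, an L position)
n=9: W (go to 4, an L position)
n=10: W (go to 2, an L position)
n=11: W (go to 3, an L position)
n=12: W (go to 4, an L position)
n=13: L (options 8(W), 5(W) are all W)
n=14: L (options 9(W), 6(W) are all W)
n=15: L (options 10(W), 7(W) are all W)
n=16: L (options 11(W), 8(W) are all W)
n=17: L (options 12(W), 9(W) are all W)
n=18: W (go to 13, an L position)
n=19: W (go to 14, an L position)
n=20: W (go to 15, an L position)
n=21: W (go to 16, an L position)
n=22: W (go to 17, an L position)
n=23: W (go to 15, an L position)
n=24: W (go to 16, an L position)
n=25: W (go to 17, an L position)
n=26: L (options 21(W), 18(W) are all W)
n=27: L (options 22(W), 19(W) are all W)
n=28: L (options 23(W), 20(W) are all W)
n=29: L (options 24(W), 21(W) are all W)
n=30: L (options 25(W), 22(W) are all W)
n=31: W (go to 26, an L position)
L entries with 1 ≤ n ≤ 31 (n=0 is outside the asked range and is not counted): n = 1, 2, 3, 4, 13, 14, 15, 16, 17, 26, 27, 28, 29, 30; that makes 14.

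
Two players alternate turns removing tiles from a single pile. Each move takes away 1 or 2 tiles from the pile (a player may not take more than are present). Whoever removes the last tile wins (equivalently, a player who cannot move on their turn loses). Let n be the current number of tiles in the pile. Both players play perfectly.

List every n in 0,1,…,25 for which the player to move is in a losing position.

0, 3, 6, 9, 12, 15, 18, 21, 24

Build the W/L table. Terminal = L. A non-terminal position is W if it has a move to some L; otherwise it is L.
n=0: no move → L
n=1: can move to 0, which is L ⇒ W
n=2: can move to 0, which is L ⇒ W
n=3: moves to 2(W), 1(W); every one is W ⇒ L
n=4: can move to 3, which is L ⇒ W
n=5: can move to 3, which is L ⇒ W
n=6: moves to 5(W), 4(W); every one is W ⇒ L
n=7: can move to 6, which is L ⇒ W
n=8: can move to 6, which is L ⇒ W
n=9: moves to 8(W), 7(W); every one is W ⇒ L
n=10: can move to 9, which is L ⇒ W
n=11: can move to 9, which is L ⇒ W
n=12: moves to 11(W), 10(W); every one is W ⇒ L
n=13: can move to 12, which is L ⇒ W
n=14: can move to 12, which is L ⇒ W
n=15: moves to 14(W), 13(W); every one is W ⇒ L
n=16: can move to 15, which is L ⇒ W
n=17: can move to 15, which is L ⇒ W
n=18: moves to 17(W), 16(W); every one is W ⇒ L
n=19: can move to 18, which is L ⇒ W
n=20: can move to 18, which is L ⇒ W
n=21: moves to 20(W), 19(W); every one is W ⇒ L
n=22: can move to 21, which is L ⇒ W
n=23: can move to 21, which is L ⇒ W
n=24: moves to 23(W), 22(W); every one is W ⇒ L
n=25: can move to 24, which is L ⇒ W
The losing starting values of n are exactly the entries labelled L in this table (9 of them).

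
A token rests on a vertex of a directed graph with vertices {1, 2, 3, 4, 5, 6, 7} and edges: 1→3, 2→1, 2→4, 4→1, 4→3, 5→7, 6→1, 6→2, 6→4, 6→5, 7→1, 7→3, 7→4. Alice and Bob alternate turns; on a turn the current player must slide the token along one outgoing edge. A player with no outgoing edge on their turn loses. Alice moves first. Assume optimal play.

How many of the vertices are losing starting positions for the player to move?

3

Build the W/L table. Terminal = L. A non-terminal position is W if it has a move to some L; otherwise it is L.
Every edge goes from a vertex to one that appears earlier in the order 3, 1, 4, 7, 5, 2, 6, so processing vertices in that order labels each vertex after all of its successors.
3: no outgoing edge → L
1: reaches L-position 3 → W
4: reaches L-position 3 → W
7: reaches L-position 3 → W
5: only reaches 7(W), which is W → L
2: only reaches 4(W), 1(W), all W → L
6: reaches L-position 2 → W
The L vertices are 2, 3, 5; that is 3 in all.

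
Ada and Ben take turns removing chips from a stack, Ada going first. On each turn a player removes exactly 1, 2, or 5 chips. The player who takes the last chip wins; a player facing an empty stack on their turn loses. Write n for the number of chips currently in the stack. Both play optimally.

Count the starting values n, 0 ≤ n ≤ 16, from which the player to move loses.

6

Work bottom-up. With no move the player to move loses. Otherwise the position is W if at least one move leads to an L position for the opponent, and L if every move leads to a W.
n=0: no move → L
n=1: can move to 0, which is L ⇒ W
n=2: can move to 0, which is L ⇒ W
n=3: moves to 2(W), 1(W); every one is W ⇒ L
n=4: can move to 3, which is L ⇒ W
n=5: can move to 3, which is L ⇒ W
n=6: moves to 5(W), 4(W), 1(W); every one is W ⇒ L
n=7: can move to 6, which is L ⇒ W
n=8: can move to 6, which is L ⇒ W
n=9: moves to 8(W), 7(W), 4(W); every one is W ⇒ L
n=10: can move to 9, which is L ⇒ W
n=11: can move to 9, which is L ⇒ W
n=12: moves to 11(W), 10(W), 7(W); every one is W ⇒ L
n=13: can move to 12, which is L ⇒ W
n=14: can move to 12, which is L ⇒ W
n=15: moves to 14(W), 13(W), 10(W); every one is W ⇒ L
n=16: can move to 15, which is L ⇒ W
L entries with 0 ≤ n ≤ 16: n = 0, 3, 6, 9, 12, 15; that makes 6.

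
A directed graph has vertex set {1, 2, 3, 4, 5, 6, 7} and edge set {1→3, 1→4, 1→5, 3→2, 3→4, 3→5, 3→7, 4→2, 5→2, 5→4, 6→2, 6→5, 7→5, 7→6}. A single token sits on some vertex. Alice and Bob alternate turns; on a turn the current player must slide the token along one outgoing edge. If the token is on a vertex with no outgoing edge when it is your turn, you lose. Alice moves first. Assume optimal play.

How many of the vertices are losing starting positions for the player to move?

Compute win/loss labels from the base case upward. A position with no move is L. Any other position is W if it can reach an L in one move, else L.
Every edge goes from a vertex to one that appears earlier in the order 2, 4, 5, 6, 7, 3, 1, so processing vertices in that order labels each vertex after all of its successors.
2: no outgoing edge → L
4: reaches L-position 2 → W
5: reaches L-position 2 → W
6: reaches L-position 2 → W
7: only reaches 6(W), 5(W), all W → L
3: reaches L-position 7 → W
1: only reaches 3(W), 5(W), 4(W), all W → L
The L vertices are 1, 2, 7; that is 3 in all.

3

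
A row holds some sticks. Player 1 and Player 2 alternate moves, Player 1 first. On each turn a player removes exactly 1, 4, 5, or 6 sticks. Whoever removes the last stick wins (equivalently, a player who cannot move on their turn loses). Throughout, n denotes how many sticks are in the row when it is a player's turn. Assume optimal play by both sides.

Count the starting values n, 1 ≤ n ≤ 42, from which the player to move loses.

9

Use the standard recursion: the mover loses at a terminal position; elsewhere, the mover wins exactly when some move hands the opponent an L position.
n=0: no move → L
n=1: →0(L), so W
n=2: →1(W) only, which is W, so L
n=3: →2(L), so W
n=4: →0(L), so W
n=5: →0(L), so W
n=6: →2(L), so W
n=7: →2(L), so W
n=8: →2(L), so W
n=9: →8(W), 5(W), 4(W), 3(W) — all W, so L
n=10: →9(L), so W
n=11: →10(W), 7(W), 6(W), 5(W) — all W, so L
n=12: →11(L), so W
n=13: →9(L), so W
n=14: →9(L), so W
n=15: →11(L), so W
n=16: →11(L), so W
n=17: →11(L), so W
n=18: →17(W), 14(W), 13(W), 12(W) — all W, so L
n=19: →18(L), so W
n=20: →19(W), 16(W), 15(W), 14(W) — all W, so L
n=21: →20(L), so W
n=22: →18(L), so W
n=23: →18(L), so W
n=24: →20(L), so W
n=25: →20(L), so W
n=26: →20(L), so W
n=27: →26(W), 23(W), 22(W), 21(W) — all W, so L
n=28: →27(L), so W
n=29: →28(W), 25(W), 24(W), 23(W) — all W, so L
n=30: →29(L), so W
n=31: →27(L), so W
n=32: →27(L), so W
n=33: →29(L), so W
n=34: →29(L), so W
n=35: →29(L), so W
n=36: →35(W), 32(W), 31(W), 30(W) — all W, so L
n=37: →36(L), so W
n=38: →37(W), 34(W), 33(W), 32(W) — all W, so L
n=39: →38(L), so W
n=40: →36(L), so W
n=41: →36(L), so W
n=42: →38(L), so W
L entries with 1 ≤ n ≤ 42 (n=0 is outside the asked range and is not counted): n = 2, 9, 11, 18, 20, 27, 29, 36, 38; that makes 9.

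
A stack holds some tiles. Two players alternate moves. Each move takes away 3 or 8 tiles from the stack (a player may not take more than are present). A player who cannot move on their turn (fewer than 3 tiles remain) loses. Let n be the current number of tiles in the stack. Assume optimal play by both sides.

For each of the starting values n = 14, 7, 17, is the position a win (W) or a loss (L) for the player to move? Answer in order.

14: W, 7: L, 17: L

Compute win/loss labels from the base case upward. A position with no move is L. Any other position is W if it can reach an L in one move, else L.
n=0: no move → L
n=1: no move → L
n=2: no move → L
n=3: reaches L-position 0 → W
n=4: reaches L-position 1 → W
n=5: reaches L-position 2 → W
n=6: only reaches 3(W), which is W → L
n=7: only reaches 4(W), which is W → L
n=8: reaches L-position 0 → W
n=9: reaches L-position 6 → W
n=10: reaches L-position 7 → W
n=11: only reaches 8(W), 3(W), all W → L
n=12: only reaches 9(W), 4(W), all W → L
n=13: only reaches 10(W), 5(W), all W → L
n=14: reaches L-position 11 → W
n=15: reaches L-position 12 → W
n=16: reaches L-position 13 → W
n=17: only reaches 14(W), 9(W), all W → L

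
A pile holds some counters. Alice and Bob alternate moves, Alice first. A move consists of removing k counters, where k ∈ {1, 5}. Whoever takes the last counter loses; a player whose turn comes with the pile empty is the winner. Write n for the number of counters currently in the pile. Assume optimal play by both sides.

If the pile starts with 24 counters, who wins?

Alice wins.

Use the standard recursion: the mover wins at a terminal position; elsewhere, the mover wins exactly when some move hands the opponent an L position.
n=0: no move; the opponent has just taken the last counter and therefore loses → W
n=1: →0(W) only, which is W, so L
n=2: →1(L), so W
n=3: →2(W) only, which is W, so L
n=4: →3(L), so W
n=5: →4(W), 0(W) — all W, so L
n=6: →5(L), so W
n=7: →6(W), 2(W) — all W, so L
n=8: →7(L), so W
n=9: →8(W), 4(W) — all W, so L
n=10: →9(L), so W
n=11: →10(W), 6(W) — all W, so L
n=12: →11(L), so W
n=13: →12(W), 8(W) — all W, so L
n=14: →13(L), so W
n=15: →14(W), 10(W) — all W, so L
n=16: →15(L), so W
n=17: →16(W), 12(W) — all W, so L
n=18: →17(L), so W
n=19: →18(W), 14(W) — all W, so L
n=20: →19(L), so W
n=21: →20(W), 16(W) — all W, so L
n=22: →21(L), so W
n=23: →22(W), 18(W) — all W, so L
n=24: →23(L), so W
The starting position 24 is W: Alice should remove 1, leaving 23, handing over an L position.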